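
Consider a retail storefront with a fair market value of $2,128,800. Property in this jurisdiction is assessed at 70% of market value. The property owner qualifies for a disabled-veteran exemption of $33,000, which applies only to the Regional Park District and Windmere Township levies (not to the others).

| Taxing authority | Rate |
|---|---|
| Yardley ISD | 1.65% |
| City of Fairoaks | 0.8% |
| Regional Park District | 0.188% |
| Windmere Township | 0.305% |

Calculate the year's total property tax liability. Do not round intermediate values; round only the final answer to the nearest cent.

$43,692.72

Assessed value = $2,128,800 × 0.7 = $1,490,160
Yardley ISD: $1,490,160 × 0.0165 = $24,587.64
City of Fairoaks: $1,490,160 × 0.008 = $11,921.28
Regional Park District: ($1,490,160 − $33,000) × 0.00188 = $1,457,160 × 0.00188 = $2,739.4608
Windmere Township: ($1,490,160 − $33,000) × 0.00305 = $1,457,160 × 0.00305 = $4,444.338
Total = $43,692.7188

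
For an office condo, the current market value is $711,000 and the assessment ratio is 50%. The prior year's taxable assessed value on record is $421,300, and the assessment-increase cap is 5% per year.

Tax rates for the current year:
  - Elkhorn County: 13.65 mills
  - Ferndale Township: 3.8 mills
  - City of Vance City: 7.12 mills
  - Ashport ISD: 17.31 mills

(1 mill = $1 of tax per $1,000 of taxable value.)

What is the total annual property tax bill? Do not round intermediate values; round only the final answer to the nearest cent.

Uncapped assessed value = $711,000 × 0.5 = $355,500
Cap limit = $421,300 × 1.05 = $442,365
Taxable assessed value = min($355,500, $442,365) = $355,500 (cap does not bind)
Elkhorn County: $355,500 × 0.01365 = $4,852.575
Ferndale Township: $355,500 × 0.0038 = $1,350.9
City of Vance City: $355,500 × 0.00712 = $2,531.16
Ashport ISD: $355,500 × 0.01731 = $6,153.705
Total = $14,888.34

$14,888.34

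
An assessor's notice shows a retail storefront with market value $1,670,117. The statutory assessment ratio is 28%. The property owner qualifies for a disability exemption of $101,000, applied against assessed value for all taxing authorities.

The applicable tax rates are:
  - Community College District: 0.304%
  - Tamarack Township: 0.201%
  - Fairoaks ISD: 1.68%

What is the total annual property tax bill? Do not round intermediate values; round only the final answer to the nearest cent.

$8,010.93

Assessed value = $1,670,117 × 0.28 = $467,632.76
Taxable value = $467,632.76 − $101,000 = $366,632.76
Community College District: $366,632.76 × 0.00304 = $1,114.5635904
Tamarack Township: $366,632.76 × 0.00201 = $736.9318476
Fairoaks ISD: $366,632.76 × 0.0168 = $6,159.430368
Total = $1,114.5635904 + $736.9318476 + $6,159.430368 = $8,010.925806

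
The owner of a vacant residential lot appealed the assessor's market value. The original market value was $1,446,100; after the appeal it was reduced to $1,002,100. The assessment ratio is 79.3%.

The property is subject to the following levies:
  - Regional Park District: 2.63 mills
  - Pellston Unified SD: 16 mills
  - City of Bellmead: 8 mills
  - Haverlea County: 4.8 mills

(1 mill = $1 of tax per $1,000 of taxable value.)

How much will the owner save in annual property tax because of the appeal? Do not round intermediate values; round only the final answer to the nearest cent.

Old assessed value = $1,446,100 × 0.793 = $1,146,757.3
New assessed value = $1,002,100 × 0.793 = $794,665.3
Combined rate = 0.00263 + 0.016 + 0.008 + 0.0048 = 0.03143
Old tax = $1,146,757.3 × 0.03143 = $36,042.581939
New tax = $794,665.3 × 0.03143 = $24,976.330379
Reduction = $36,042.581939 − $24,976.330379 = $11,066.25156

$11,066.25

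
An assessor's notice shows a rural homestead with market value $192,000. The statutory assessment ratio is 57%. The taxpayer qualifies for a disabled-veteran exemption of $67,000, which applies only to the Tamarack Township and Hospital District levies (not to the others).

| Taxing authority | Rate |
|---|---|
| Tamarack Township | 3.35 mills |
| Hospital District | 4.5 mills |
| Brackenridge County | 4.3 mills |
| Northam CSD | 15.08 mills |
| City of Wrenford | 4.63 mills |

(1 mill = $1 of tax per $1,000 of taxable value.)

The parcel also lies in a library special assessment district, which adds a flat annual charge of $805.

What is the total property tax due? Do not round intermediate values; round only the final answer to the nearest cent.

$3,765.81

Assessed value = $192,000 × 0.57 = $109,440
Tamarack Township: ($109,440 − $67,000) × 0.00335 = $42,440 × 0.00335 = $142.174
Hospital District: ($109,440 − $67,000) × 0.0045 = $42,440 × 0.0045 = $190.98
Brackenridge County: $109,440 × 0.0043 = $470.592
Northam CSD: $109,440 × 0.01508 = $1,650.3552
City of Wrenford: $109,440 × 0.00463 = $506.7072
Levies subtotal = $2,960.8084
Total = $2,960.8084 + $805 = $3,765.8084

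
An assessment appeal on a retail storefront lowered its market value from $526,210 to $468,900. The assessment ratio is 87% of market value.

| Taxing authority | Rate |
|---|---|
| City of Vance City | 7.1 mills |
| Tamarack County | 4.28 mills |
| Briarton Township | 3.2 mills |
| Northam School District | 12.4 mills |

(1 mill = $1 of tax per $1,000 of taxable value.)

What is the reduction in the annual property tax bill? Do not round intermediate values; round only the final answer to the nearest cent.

Old assessed value = $526,210 × 0.87 = $457,802.7
New assessed value = $468,900 × 0.87 = $407,943
Combined rate = 0.0071 + 0.00428 + 0.0032 + 0.0124 = 0.02698
Old tax = $457,802.7 × 0.02698 = $12,351.516846
New tax = $407,943 × 0.02698 = $11,006.30214
Reduction = $12,351.516846 − $11,006.30214 = $1,345.214706

$1,345.21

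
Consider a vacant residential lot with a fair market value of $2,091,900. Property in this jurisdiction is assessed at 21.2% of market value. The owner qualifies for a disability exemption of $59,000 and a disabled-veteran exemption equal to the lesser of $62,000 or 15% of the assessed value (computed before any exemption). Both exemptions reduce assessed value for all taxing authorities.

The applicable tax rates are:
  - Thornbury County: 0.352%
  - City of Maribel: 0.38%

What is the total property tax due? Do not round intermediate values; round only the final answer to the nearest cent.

$2,360.57

Assessed value = $2,091,900 × 0.212 = $443,482.8
Disabled-veteran exemption = min($62,000, 15% × $443,482.8) = min($62,000, $66,522.42) = $62,000 (dollar cap binds)
Taxable value = $443,482.8 − $59,000 − $62,000 = $322,482.8
Thornbury County: $322,482.8 × 0.00352 = $1,135.139456
City of Maribel: $322,482.8 × 0.0038 = $1,225.43464
Total = $2,360.574096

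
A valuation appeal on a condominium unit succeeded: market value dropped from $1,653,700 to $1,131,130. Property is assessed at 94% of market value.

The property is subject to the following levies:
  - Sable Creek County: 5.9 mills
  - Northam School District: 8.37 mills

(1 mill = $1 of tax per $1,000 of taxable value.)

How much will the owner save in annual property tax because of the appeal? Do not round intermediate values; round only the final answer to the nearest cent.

$7,009.65

Old assessed value = $1,653,700 × 0.94 = $1,554,478
New assessed value = $1,131,130 × 0.94 = $1,063,262.2
Combined rate = 0.0059 + 0.00837 = 0.01427
Old tax = $1,554,478 × 0.01427 = $22,182.40106
New tax = $1,063,262.2 × 0.01427 = $15,172.751594
Reduction = $22,182.40106 − $15,172.751594 = $7,009.649466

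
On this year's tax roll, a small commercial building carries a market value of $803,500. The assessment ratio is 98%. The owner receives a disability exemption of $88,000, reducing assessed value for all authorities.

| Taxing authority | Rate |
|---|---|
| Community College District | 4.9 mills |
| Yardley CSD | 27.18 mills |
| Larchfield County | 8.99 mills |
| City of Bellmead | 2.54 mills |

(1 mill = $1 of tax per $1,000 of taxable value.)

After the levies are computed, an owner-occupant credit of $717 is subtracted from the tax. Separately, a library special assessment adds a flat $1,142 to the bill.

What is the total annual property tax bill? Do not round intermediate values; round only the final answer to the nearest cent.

$30,927.14

Assessed value = $803,500 × 0.98 = $787,430
Taxable value = $787,430 − $88,000 = $699,430
Community College District: $699,430 × 0.0049 = $3,427.207
Yardley CSD: $699,430 × 0.02718 = $19,010.5074
Larchfield County: $699,430 × 0.00899 = $6,287.8757
City of Bellmead: $699,430 × 0.00254 = $1,776.5522
Levies subtotal = $30,502.1423
After credit = $30,502.1423 − $717 = $29,785.1423
Total = $29,785.1423 + $1,142 = $30,927.1423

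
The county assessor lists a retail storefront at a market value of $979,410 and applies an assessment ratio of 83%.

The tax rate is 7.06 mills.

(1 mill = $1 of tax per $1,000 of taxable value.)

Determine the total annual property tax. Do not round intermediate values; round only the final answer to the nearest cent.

Assessed value = $979,410 × 0.83 = $812,910.3
Tax = $812,910.3 × 0.00706 = $5,739.146718

$5,739.15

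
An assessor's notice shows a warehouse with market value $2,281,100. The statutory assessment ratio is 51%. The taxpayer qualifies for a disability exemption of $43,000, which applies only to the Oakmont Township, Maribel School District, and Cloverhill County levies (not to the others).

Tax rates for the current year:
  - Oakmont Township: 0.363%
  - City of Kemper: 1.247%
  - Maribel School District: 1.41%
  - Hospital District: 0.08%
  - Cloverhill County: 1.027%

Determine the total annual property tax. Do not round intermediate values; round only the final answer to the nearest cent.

Assessed value = $2,281,100 × 0.51 = $1,163,361
Oakmont Township: ($1,163,361 − $43,000) × 0.00363 = $1,120,361 × 0.00363 = $4,066.91043
City of Kemper: $1,163,361 × 0.01247 = $14,507.11167
Maribel School District: ($1,163,361 − $43,000) × 0.0141 = $1,120,361 × 0.0141 = $15,797.0901
Hospital District: $1,163,361 × 0.0008 = $930.6888
Cloverhill County: ($1,163,361 − $43,000) × 0.01027 = $1,120,361 × 0.01027 = $11,506.10747
Total = $46,807.90847

$46,807.91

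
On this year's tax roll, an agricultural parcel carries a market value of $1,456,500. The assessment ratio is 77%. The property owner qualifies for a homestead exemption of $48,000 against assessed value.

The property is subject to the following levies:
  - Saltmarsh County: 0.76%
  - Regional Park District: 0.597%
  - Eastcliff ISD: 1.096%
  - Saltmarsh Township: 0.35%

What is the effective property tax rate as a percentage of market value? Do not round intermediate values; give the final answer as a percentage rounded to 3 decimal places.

2.066%

Assessed value = $1,456,500 × 0.77 = $1,121,505
Taxable value = $1,121,505 − $48,000 = $1,073,505
Saltmarsh County: $1,073,505 × 0.0076 = $8,158.638
Regional Park District: $1,073,505 × 0.00597 = $6,408.82485
Eastcliff ISD: $1,073,505 × 0.01096 = $11,765.6148
Saltmarsh Township: $1,073,505 × 0.0035 = $3,757.2675
Total tax = $30,090.34515
Effective rate = $30,090.34515 ÷ $1,456,500 = 2.066% of market value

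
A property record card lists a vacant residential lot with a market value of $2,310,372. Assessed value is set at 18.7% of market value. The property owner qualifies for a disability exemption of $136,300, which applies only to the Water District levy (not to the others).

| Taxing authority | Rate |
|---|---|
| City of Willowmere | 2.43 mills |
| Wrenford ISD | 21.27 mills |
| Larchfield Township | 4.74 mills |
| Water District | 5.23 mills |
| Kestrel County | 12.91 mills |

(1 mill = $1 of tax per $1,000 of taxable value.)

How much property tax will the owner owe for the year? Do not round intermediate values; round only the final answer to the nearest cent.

Assessed value = $2,310,372 × 0.187 = $432,039.564
City of Willowmere: $432,039.564 × 0.00243 = $1,049.85614052
Wrenford ISD: $432,039.564 × 0.02127 = $9,189.48152628
Larchfield Township: $432,039.564 × 0.00474 = $2,047.86753336
Water District: ($432,039.564 − $136,300) × 0.00523 = $295,739.564 × 0.00523 = $1,546.71791972
Kestrel County: $432,039.564 × 0.01291 = $5,577.63077124
Total = $19,411.55389112

$19,411.55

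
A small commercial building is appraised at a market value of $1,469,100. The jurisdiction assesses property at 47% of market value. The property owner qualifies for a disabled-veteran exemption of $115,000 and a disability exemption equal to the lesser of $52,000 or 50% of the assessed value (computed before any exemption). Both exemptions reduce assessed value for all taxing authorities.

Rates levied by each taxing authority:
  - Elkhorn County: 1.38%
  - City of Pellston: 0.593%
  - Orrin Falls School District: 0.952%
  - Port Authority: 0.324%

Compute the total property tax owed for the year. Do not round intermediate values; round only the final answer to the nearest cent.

Assessed value = $1,469,100 × 0.47 = $690,477
Disability exemption = min($52,000, 50% × $690,477) = min($52,000, $345,238.5) = $52,000 (dollar cap binds)
Taxable value = $690,477 − $115,000 − $52,000 = $523,477
Elkhorn County: $523,477 × 0.0138 = $7,223.9826
City of Pellston: $523,477 × 0.00593 = $3,104.21861
Orrin Falls School District: $523,477 × 0.00952 = $4,983.50104
Port Authority: $523,477 × 0.00324 = $1,696.06548
Total = $17,007.76773

$17,007.77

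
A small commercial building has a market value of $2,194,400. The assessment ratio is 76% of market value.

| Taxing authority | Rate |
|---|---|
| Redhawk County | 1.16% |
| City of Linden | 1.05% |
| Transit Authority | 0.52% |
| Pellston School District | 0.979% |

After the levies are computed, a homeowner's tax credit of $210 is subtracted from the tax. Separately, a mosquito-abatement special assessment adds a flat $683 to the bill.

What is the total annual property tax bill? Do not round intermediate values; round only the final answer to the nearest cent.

$62,329.62

Assessed value = $2,194,400 × 0.76 = $1,667,744
Redhawk County: $1,667,744 × 0.0116 = $19,345.8304
City of Linden: $1,667,744 × 0.0105 = $17,511.312
Transit Authority: $1,667,744 × 0.0052 = $8,672.2688
Pellston School District: $1,667,744 × 0.00979 = $16,327.21376
Levies subtotal = $61,856.62496
After credit = $61,856.62496 − $210 = $61,646.62496
Total = $61,646.62496 + $683 = $62,329.62496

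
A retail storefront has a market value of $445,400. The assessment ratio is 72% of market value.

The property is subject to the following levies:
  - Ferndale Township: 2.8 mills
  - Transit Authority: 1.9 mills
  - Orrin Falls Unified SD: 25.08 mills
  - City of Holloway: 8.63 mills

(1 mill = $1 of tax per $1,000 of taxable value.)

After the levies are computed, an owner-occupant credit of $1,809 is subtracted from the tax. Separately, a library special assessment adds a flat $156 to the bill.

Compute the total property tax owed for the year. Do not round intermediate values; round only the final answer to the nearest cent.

$10,664.63

Assessed value = $445,400 × 0.72 = $320,688
Ferndale Township: $320,688 × 0.0028 = $897.9264
Transit Authority: $320,688 × 0.0019 = $609.3072
Orrin Falls Unified SD: $320,688 × 0.02508 = $8,042.85504
City of Holloway: $320,688 × 0.00863 = $2,767.53744
Levies subtotal = $12,317.62608
After credit = $12,317.62608 − $1,809 = $10,508.62608
Total = $10,508.62608 + $156 = $10,664.62608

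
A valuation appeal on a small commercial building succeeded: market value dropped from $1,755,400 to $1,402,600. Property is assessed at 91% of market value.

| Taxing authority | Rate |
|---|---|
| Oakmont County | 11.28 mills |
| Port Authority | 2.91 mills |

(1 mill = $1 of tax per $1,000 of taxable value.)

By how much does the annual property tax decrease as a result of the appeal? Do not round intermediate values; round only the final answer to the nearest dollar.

Old assessed value = $1,755,400 × 0.91 = $1,597,414
New assessed value = $1,402,600 × 0.91 = $1,276,366
Combined rate = 0.01128 + 0.00291 = 0.01419
Old tax = $1,597,414 × 0.01419 = $22,667.30466
New tax = $1,276,366 × 0.01419 = $18,111.63354
Reduction = $22,667.30466 − $18,111.63354 = $4,555.67112

$4,556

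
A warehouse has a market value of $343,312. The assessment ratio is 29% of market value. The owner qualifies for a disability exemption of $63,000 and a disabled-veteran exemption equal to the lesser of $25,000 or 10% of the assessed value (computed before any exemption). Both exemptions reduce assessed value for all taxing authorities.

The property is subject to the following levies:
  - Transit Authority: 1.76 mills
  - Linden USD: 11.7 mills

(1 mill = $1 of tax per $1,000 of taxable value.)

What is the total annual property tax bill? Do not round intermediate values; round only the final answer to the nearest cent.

Assessed value = $343,312 × 0.29 = $99,560.48
Disabled-veteran exemption = min($25,000, 10% × $99,560.48) = min($25,000, $9,956.048) = $9,956.048 (percentage binds)
Taxable value = $99,560.48 − $63,000 − $9,956.048 = $26,604.432
Transit Authority: $26,604.432 × 0.00176 = $46.82380032
Linden USD: $26,604.432 × 0.0117 = $311.2718544
Total = $358.09565472

$358.10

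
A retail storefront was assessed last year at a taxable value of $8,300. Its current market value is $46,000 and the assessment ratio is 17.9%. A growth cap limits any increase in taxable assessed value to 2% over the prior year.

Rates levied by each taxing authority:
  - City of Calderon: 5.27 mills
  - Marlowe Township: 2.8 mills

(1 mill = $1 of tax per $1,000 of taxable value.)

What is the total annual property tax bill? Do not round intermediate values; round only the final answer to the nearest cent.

$66.45

Uncapped assessed value = $46,000 × 0.179 = $8,234
Cap limit = $8,300 × 1.02 = $8,466
Taxable assessed value = min($8,234, $8,466) = $8,234 (cap does not bind)
City of Calderon: $8,234 × 0.00527 = $43.39318
Marlowe Township: $8,234 × 0.0028 = $23.0552
Total = $66.44838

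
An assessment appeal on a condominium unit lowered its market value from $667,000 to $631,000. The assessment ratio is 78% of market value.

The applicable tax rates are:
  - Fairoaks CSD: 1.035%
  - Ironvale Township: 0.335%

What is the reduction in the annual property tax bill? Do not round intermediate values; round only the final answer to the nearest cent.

$384.70

Old assessed value = $667,000 × 0.78 = $520,260
New assessed value = $631,000 × 0.78 = $492,180
Combined rate = 0.01035 + 0.00335 = 0.0137
Old tax = $520,260 × 0.0137 = $7,127.562
New tax = $492,180 × 0.0137 = $6,742.866
Reduction = $7,127.562 − $6,742.866 = $384.696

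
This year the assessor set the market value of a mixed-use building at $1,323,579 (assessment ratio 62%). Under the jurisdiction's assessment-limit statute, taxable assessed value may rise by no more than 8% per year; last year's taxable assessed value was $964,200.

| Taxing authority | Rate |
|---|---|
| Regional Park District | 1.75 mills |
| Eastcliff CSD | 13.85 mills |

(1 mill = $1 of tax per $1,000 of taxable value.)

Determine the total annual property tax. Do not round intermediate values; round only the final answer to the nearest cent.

$12,801.66

Uncapped assessed value = $1,323,579 × 0.62 = $820,618.98
Cap limit = $964,200 × 1.08 = $1,041,336
Taxable assessed value = min($820,618.98, $1,041,336) = $820,618.98 (cap does not bind)
Regional Park District: $820,618.98 × 0.00175 = $1,436.083215
Eastcliff CSD: $820,618.98 × 0.01385 = $11,365.572873
Total = $12,801.656088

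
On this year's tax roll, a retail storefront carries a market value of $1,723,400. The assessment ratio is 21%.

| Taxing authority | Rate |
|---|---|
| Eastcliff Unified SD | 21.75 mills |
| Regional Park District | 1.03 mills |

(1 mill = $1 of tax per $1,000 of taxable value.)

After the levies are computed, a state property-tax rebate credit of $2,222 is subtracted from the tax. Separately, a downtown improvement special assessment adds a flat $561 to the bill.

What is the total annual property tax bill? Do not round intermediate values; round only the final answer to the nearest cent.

$6,583.40

Assessed value = $1,723,400 × 0.21 = $361,914
Eastcliff Unified SD: $361,914 × 0.02175 = $7,871.6295
Regional Park District: $361,914 × 0.00103 = $372.77142
Levies subtotal = $8,244.40092
After credit = $8,244.40092 − $2,222 = $6,022.40092
Total = $6,022.40092 + $561 = $6,583.40092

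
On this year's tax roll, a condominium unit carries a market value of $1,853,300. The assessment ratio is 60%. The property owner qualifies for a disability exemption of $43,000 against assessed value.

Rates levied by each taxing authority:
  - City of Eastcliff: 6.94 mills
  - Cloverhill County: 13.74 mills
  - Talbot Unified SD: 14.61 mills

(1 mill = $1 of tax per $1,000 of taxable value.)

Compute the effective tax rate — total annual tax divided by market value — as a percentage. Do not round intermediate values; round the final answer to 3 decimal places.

Assessed value = $1,853,300 × 0.6 = $1,111,980
Taxable value = $1,111,980 − $43,000 = $1,068,980
City of Eastcliff: $1,068,980 × 0.00694 = $7,418.7212
Cloverhill County: $1,068,980 × 0.01374 = $14,687.7852
Talbot Unified SD: $1,068,980 × 0.01461 = $15,617.7978
Total tax = $37,724.3042
Effective rate = $37,724.3042 ÷ $1,853,300 = 2.036% of market value

2.036%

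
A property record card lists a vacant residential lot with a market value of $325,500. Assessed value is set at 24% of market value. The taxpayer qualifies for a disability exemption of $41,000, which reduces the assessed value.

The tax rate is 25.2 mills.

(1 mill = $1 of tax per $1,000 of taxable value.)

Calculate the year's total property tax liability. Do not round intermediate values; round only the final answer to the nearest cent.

Assessed value = $325,500 × 0.24 = $78,120
Taxable value = $78,120 − $41,000 = $37,120
Tax = $37,120 × 0.0252 = $935.424

$935.42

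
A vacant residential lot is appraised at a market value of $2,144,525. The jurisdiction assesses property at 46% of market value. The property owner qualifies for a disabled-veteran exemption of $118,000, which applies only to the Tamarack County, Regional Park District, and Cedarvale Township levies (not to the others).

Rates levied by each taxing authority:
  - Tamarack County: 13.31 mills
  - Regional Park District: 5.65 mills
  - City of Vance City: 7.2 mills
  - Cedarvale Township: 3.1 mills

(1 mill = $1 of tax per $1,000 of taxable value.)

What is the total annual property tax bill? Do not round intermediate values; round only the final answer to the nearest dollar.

$26,261

Assessed value = $2,144,525 × 0.46 = $986,481.5
Tamarack County: ($986,481.5 − $118,000) × 0.01331 = $868,481.5 × 0.01331 = $11,559.488765
Regional Park District: ($986,481.5 − $118,000) × 0.00565 = $868,481.5 × 0.00565 = $4,906.920475
City of Vance City: $986,481.5 × 0.0072 = $7,102.6668
Cedarvale Township: ($986,481.5 − $118,000) × 0.0031 = $868,481.5 × 0.0031 = $2,692.29265
Total = $26,261.36869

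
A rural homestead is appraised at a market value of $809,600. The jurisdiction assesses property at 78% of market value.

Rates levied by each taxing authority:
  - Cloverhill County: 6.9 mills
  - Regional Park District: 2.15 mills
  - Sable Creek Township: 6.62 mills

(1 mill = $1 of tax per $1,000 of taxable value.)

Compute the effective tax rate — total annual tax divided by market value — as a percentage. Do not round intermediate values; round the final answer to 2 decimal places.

1.22%

Assessed value = $809,600 × 0.78 = $631,488
Cloverhill County: $631,488 × 0.0069 = $4,357.2672
Regional Park District: $631,488 × 0.00215 = $1,357.6992
Sable Creek Township: $631,488 × 0.00662 = $4,180.45056
Total tax = $9,895.41696
Effective rate = $9,895.41696 ÷ $809,600 = 1.22% of market value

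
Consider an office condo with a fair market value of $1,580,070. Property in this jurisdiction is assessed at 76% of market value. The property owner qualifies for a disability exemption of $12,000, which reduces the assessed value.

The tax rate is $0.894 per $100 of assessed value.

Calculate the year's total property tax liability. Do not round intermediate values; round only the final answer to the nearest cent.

Assessed value = $1,580,070 × 0.76 = $1,200,853.2
Taxable value = $1,200,853.2 − $12,000 = $1,188,853.2
Tax = $1,188,853.2 × 0.00894 = $10,628.347608

$10,628.35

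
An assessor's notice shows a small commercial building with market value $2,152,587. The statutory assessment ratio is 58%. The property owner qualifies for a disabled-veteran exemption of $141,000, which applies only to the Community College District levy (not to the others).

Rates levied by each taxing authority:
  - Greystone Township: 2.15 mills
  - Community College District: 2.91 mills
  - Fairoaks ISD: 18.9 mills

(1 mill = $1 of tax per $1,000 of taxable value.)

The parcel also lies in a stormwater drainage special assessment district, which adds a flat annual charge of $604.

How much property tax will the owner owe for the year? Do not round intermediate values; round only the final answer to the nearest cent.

$30,107.76

Assessed value = $2,152,587 × 0.58 = $1,248,500.46
Greystone Township: $1,248,500.46 × 0.00215 = $2,684.275989
Community College District: ($1,248,500.46 − $141,000) × 0.00291 = $1,107,500.46 × 0.00291 = $3,222.8263386
Fairoaks ISD: $1,248,500.46 × 0.0189 = $23,596.658694
Levies subtotal = $29,503.7610216
Total = $29,503.7610216 + $604 = $30,107.7610216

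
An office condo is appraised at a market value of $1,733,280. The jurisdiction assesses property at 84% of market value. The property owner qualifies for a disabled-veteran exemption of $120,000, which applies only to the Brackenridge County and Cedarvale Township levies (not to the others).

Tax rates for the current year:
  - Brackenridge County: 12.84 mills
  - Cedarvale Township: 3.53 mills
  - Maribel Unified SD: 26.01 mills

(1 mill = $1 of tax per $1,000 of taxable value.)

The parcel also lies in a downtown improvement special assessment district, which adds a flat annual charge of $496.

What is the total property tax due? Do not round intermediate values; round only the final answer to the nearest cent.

Assessed value = $1,733,280 × 0.84 = $1,455,955.2
Brackenridge County: ($1,455,955.2 − $120,000) × 0.01284 = $1,335,955.2 × 0.01284 = $17,153.664768
Cedarvale Township: ($1,455,955.2 − $120,000) × 0.00353 = $1,335,955.2 × 0.00353 = $4,715.921856
Maribel Unified SD: $1,455,955.2 × 0.02601 = $37,869.394752
Levies subtotal = $59,738.981376
Total = $59,738.981376 + $496 = $60,234.981376

$60,234.98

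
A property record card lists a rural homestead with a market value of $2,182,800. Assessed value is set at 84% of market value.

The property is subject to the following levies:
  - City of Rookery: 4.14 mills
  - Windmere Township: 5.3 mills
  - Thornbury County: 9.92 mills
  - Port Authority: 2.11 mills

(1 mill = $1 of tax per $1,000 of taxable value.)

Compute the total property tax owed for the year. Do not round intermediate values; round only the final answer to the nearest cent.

Assessed value = $2,182,800 × 0.84 = $1,833,552
City of Rookery: $1,833,552 × 0.00414 = $7,590.90528
Windmere Township: $1,833,552 × 0.0053 = $9,717.8256
Thornbury County: $1,833,552 × 0.00992 = $18,188.83584
Port Authority: $1,833,552 × 0.00211 = $3,868.79472
Total = $7,590.90528 + $9,717.8256 + $18,188.83584 + $3,868.79472 = $39,366.36144

$39,366.36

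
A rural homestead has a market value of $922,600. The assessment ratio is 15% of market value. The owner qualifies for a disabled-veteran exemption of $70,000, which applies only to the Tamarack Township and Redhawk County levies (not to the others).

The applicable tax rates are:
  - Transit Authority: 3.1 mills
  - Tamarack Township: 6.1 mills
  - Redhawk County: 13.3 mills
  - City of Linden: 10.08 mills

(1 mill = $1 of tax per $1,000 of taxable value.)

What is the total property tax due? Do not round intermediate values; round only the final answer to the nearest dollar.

$3,151

Assessed value = $922,600 × 0.15 = $138,390
Transit Authority: $138,390 × 0.0031 = $429.009
Tamarack Township: ($138,390 − $70,000) × 0.0061 = $68,390 × 0.0061 = $417.179
Redhawk County: ($138,390 − $70,000) × 0.0133 = $68,390 × 0.0133 = $909.587
City of Linden: $138,390 × 0.01008 = $1,394.9712
Total = $3,150.7462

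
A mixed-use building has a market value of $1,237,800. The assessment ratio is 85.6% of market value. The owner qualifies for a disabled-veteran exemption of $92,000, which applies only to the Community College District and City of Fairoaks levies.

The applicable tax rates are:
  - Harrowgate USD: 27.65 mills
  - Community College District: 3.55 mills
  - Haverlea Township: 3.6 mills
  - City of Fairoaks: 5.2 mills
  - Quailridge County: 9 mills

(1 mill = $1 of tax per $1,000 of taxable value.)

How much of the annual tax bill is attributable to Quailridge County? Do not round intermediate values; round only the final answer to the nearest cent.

Assessed value = $1,237,800 × 0.856 = $1,059,556.8
Quailridge County taxable value = $1,059,556.8 (exemption does not apply)
Quailridge County levy = $1,059,556.8 × 0.009 = $9,536.0112

$9,536.01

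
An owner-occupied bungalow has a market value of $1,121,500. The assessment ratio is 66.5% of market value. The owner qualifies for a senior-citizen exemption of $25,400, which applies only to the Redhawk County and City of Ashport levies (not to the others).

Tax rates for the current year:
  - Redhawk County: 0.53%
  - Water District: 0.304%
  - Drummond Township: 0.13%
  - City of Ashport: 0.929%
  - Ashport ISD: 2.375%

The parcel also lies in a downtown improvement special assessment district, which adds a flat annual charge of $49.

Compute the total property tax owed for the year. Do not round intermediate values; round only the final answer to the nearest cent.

Assessed value = $1,121,500 × 0.665 = $745,797.5
Redhawk County: ($745,797.5 − $25,400) × 0.0053 = $720,397.5 × 0.0053 = $3,818.10675
Water District: $745,797.5 × 0.00304 = $2,267.2244
Drummond Township: $745,797.5 × 0.0013 = $969.53675
City of Ashport: ($745,797.5 − $25,400) × 0.00929 = $720,397.5 × 0.00929 = $6,692.492775
Ashport ISD: $745,797.5 × 0.02375 = $17,712.690625
Levies subtotal = $31,460.0513
Total = $31,460.0513 + $49 = $31,509.0513

$31,509.05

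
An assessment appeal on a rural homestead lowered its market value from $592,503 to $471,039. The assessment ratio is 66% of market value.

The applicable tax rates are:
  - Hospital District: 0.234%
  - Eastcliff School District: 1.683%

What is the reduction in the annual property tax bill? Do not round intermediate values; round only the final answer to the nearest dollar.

$1,537

Old assessed value = $592,503 × 0.66 = $391,051.98
New assessed value = $471,039 × 0.66 = $310,885.74
Combined rate = 0.00234 + 0.01683 = 0.01917
Old tax = $391,051.98 × 0.01917 = $7,496.4664566
New tax = $310,885.74 × 0.01917 = $5,959.6796358
Reduction = $7,496.4664566 − $5,959.6796358 = $1,536.7868208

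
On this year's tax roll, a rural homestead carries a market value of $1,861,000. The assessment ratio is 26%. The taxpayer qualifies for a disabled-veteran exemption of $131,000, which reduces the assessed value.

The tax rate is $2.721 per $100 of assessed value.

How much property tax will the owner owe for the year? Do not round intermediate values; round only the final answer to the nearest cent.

Assessed value = $1,861,000 × 0.26 = $483,860
Taxable value = $483,860 − $131,000 = $352,860
Tax = $352,860 × 0.02721 = $9,601.3206

$9,601.32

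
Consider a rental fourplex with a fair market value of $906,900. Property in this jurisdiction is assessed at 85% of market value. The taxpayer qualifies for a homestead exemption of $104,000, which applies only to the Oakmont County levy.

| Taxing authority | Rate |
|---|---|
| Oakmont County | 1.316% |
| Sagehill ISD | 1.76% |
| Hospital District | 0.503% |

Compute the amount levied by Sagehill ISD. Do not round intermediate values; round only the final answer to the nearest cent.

Assessed value = $906,900 × 0.85 = $770,865
Sagehill ISD taxable value = $770,865 (exemption does not apply)
Sagehill ISD levy = $770,865 × 0.0176 = $13,567.224

$13,567.22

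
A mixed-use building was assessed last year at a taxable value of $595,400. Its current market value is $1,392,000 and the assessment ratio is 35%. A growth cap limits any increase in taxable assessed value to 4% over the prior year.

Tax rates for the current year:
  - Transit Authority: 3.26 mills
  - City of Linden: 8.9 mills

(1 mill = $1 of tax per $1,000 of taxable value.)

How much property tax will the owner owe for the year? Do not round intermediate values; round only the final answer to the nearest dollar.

$5,924

Uncapped assessed value = $1,392,000 × 0.35 = $487,200
Cap limit = $595,400 × 1.04 = $619,216
Taxable assessed value = min($487,200, $619,216) = $487,200 (cap does not bind)
Transit Authority: $487,200 × 0.00326 = $1,588.272
City of Linden: $487,200 × 0.0089 = $4,336.08
Total = $5,924.352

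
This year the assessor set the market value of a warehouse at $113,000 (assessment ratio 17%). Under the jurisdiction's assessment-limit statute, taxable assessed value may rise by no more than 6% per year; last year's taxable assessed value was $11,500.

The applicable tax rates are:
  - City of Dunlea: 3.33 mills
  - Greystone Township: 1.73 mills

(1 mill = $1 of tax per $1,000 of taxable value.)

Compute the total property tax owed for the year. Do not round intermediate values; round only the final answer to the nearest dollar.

Uncapped assessed value = $113,000 × 0.17 = $19,210
Cap limit = $11,500 × 1.06 = $12,190
Taxable assessed value = min($19,210, $12,190) = $12,190 (cap binds)
City of Dunlea: $12,190 × 0.00333 = $40.5927
Greystone Township: $12,190 × 0.00173 = $21.0887
Total = $61.6814

$62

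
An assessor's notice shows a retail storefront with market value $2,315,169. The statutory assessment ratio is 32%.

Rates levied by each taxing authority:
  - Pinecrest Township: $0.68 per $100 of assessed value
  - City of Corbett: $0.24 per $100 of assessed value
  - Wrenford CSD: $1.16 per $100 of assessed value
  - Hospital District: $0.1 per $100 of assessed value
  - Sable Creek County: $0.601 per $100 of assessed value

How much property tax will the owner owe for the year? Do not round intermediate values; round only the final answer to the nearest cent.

Assessed value = $2,315,169 × 0.32 = $740,854.08
Pinecrest Township: $740,854.08 × 0.0068 = $5,037.807744
City of Corbett: $740,854.08 × 0.0024 = $1,778.049792
Wrenford CSD: $740,854.08 × 0.0116 = $8,593.907328
Hospital District: $740,854.08 × 0.001 = $740.85408
Sable Creek County: $740,854.08 × 0.00601 = $4,452.5330208
Total = $5,037.807744 + $1,778.049792 + $8,593.907328 + $740.85408 + $4,452.5330208 = $20,603.1519648

$20,603.15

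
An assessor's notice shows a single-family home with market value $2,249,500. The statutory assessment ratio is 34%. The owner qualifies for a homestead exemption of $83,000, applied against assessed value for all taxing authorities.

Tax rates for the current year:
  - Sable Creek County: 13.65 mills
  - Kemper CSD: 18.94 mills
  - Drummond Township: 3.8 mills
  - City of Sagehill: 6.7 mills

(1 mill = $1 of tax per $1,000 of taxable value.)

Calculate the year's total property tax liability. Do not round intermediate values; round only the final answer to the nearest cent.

$29,380.05

Assessed value = $2,249,500 × 0.34 = $764,830
Taxable value = $764,830 − $83,000 = $681,830
Sable Creek County: $681,830 × 0.01365 = $9,306.9795
Kemper CSD: $681,830 × 0.01894 = $12,913.8602
Drummond Township: $681,830 × 0.0038 = $2,590.954
City of Sagehill: $681,830 × 0.0067 = $4,568.261
Total = $9,306.9795 + $12,913.8602 + $2,590.954 + $4,568.261 = $29,380.0547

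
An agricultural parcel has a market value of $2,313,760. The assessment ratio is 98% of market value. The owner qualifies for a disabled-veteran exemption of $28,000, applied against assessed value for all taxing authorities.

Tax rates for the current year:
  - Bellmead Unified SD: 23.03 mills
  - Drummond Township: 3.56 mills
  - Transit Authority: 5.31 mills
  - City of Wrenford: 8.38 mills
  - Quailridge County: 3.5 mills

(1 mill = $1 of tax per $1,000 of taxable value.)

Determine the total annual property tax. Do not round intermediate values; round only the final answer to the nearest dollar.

$98,045

Assessed value = $2,313,760 × 0.98 = $2,267,484.8
Taxable value = $2,267,484.8 − $28,000 = $2,239,484.8
Bellmead Unified SD: $2,239,484.8 × 0.02303 = $51,575.334944
Drummond Township: $2,239,484.8 × 0.00356 = $7,972.565888
Transit Authority: $2,239,484.8 × 0.00531 = $11,891.664288
City of Wrenford: $2,239,484.8 × 0.00838 = $18,766.882624
Quailridge County: $2,239,484.8 × 0.0035 = $7,838.1968
Total = $51,575.334944 + $7,972.565888 + $11,891.664288 + $18,766.882624 + $7,838.1968 = $98,044.644544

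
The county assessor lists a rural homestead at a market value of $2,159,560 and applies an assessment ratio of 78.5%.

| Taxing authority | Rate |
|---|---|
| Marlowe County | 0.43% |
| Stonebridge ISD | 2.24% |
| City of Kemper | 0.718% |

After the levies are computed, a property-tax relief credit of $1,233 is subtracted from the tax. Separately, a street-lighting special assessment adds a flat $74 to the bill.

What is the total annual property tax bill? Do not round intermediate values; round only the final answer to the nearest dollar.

Assessed value = $2,159,560 × 0.785 = $1,695,254.6
Marlowe County: $1,695,254.6 × 0.0043 = $7,289.59478
Stonebridge ISD: $1,695,254.6 × 0.0224 = $37,973.70304
City of Kemper: $1,695,254.6 × 0.00718 = $12,171.928028
Levies subtotal = $57,435.225848
After credit = $57,435.225848 − $1,233 = $56,202.225848
Total = $56,202.225848 + $74 = $56,276.225848

$56,276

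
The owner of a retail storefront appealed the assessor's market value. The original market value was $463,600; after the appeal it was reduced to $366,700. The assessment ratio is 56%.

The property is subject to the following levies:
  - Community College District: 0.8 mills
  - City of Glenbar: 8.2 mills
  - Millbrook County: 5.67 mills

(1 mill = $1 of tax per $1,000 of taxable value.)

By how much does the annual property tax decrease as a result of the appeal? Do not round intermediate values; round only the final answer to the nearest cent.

Old assessed value = $463,600 × 0.56 = $259,616
New assessed value = $366,700 × 0.56 = $205,352
Combined rate = 0.0008 + 0.0082 + 0.00567 = 0.01467
Old tax = $259,616 × 0.01467 = $3,808.56672
New tax = $205,352 × 0.01467 = $3,012.51384
Reduction = $3,808.56672 − $3,012.51384 = $796.05288

$796.05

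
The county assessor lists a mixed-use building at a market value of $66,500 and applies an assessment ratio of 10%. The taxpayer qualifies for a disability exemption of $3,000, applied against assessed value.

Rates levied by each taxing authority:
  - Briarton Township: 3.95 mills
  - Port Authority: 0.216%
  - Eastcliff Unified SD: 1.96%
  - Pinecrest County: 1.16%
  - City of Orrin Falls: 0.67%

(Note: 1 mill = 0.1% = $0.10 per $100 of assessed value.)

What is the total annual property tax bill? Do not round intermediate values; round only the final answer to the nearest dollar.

$161

Assessed value = $66,500 × 0.1 = $6,650
Taxable value = $6,650 − $3,000 = $3,650
Briarton Township: $3,650 × 0.00395 = $14.4175
Port Authority: $3,650 × 0.00216 = $7.884
Eastcliff Unified SD: $3,650 × 0.0196 = $71.54
Pinecrest County: $3,650 × 0.0116 = $42.34
City of Orrin Falls: $3,650 × 0.0067 = $24.455
Total = $160.6365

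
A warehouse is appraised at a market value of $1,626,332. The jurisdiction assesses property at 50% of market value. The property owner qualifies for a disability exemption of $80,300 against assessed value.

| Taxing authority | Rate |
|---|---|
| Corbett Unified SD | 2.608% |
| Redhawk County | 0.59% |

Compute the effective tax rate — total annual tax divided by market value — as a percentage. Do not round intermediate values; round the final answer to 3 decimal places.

Assessed value = $1,626,332 × 0.5 = $813,166
Taxable value = $813,166 − $80,300 = $732,866
Corbett Unified SD: $732,866 × 0.02608 = $19,113.14528
Redhawk County: $732,866 × 0.0059 = $4,323.9094
Total tax = $23,437.05468
Effective rate = $23,437.05468 ÷ $1,626,332 = 1.441% of market value

1.441%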